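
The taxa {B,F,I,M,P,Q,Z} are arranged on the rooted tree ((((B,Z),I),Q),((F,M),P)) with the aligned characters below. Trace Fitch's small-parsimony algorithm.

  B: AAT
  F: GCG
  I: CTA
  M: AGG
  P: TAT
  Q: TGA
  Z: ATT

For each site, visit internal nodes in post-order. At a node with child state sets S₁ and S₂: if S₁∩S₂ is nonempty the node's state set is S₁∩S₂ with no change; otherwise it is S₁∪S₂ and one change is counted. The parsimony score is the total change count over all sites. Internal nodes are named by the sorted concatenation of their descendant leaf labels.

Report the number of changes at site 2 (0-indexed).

3

[col 0] BZ: children B:{A}, Z:{A} ∩→ {A}; cost 0
[col 0] BIZ: children BZ:{A}, I:{C} ∪→ {A,C}; cost 1
[col 0] BIQZ: children BIZ:{A,C}, Q:{T} ∪→ {A,C,T}; cost 1
[col 0] FM: children F:{G}, M:{A} ∪→ {A,G}; cost 1
[col 0] FMP: children FM:{A,G}, P:{T} ∪→ {A,G,T}; cost 1
[col 0] BFIMPQZ: children BIQZ:{A,C,T}, FMP:{A,G,T} ∩→ {A,T}; cost 0
[col 1] BZ: children B:{A}, Z:{T} ∪→ {A,T}; cost 1
[col 1] BIZ: children BZ:{A,T}, I:{T} ∩→ {T}; cost 0
[col 1] BIQZ: children BIZ:{T}, Q:{G} ∪→ {G,T}; cost 1
[col 1] FM: children F:{C}, M:{G} ∪→ {C,G}; cost 1
[col 1] FMP: children FM:{C,G}, P:{A} ∪→ {A,C,G}; cost 1
[col 1] BFIMPQZ: children BIQZ:{G,T}, FMP:{A,C,G} ∩→ {G}; cost 0
[col 2] BZ: children B:{T}, Z:{T} ∩→ {T}; cost 0
[col 2] BIZ: children BZ:{T}, I:{A} ∪→ {A,T}; cost 1
[col 2] BIQZ: children BIZ:{A,T}, Q:{A} ∩→ {A}; cost 0
[col 2] FM: children F:{G}, M:{G} ∩→ {G}; cost 0
[col 2] FMP: children FM:{G}, P:{T} ∪→ {G,T}; cost 1
[col 2] BFIMPQZ: children BIQZ:{A}, FMP:{G,T} ∪→ {A,G,T}; cost 1
per-site changes: [4, 4, 3]; total = 11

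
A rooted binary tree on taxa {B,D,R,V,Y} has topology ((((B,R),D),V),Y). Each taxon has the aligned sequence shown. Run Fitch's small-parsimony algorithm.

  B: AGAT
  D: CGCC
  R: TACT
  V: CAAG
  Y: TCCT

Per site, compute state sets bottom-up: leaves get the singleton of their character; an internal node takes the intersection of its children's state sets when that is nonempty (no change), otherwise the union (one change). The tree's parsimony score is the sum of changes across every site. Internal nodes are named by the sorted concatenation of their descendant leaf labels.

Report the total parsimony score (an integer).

[col 0] BR: children B:{A}, R:{T} ∪→ {A,T}; cost 1
[col 0] BDR: children BR:{A,T}, D:{C} ∪→ {A,C,T}; cost 1
[col 0] BDRV: children BDR:{A,C,T}, V:{C} ∩→ {C}; cost 0
[col 0] BDRVY: children BDRV:{C}, Y:{T} ∪→ {C,T}; cost 1
[col 1] BR: children B:{G}, R:{A} ∪→ {A,G}; cost 1
[col 1] BDR: children BR:{A,G}, D:{G} ∩→ {G}; cost 0
[col 1] BDRV: children BDR:{G}, V:{A} ∪→ {A,G}; cost 1
[col 1] BDRVY: children BDRV:{A,G}, Y:{C} ∪→ {A,C,G}; cost 1
[col 2] BR: children B:{A}, R:{C} ∪→ {A,C}; cost 1
[col 2] BDR: children BR:{A,C}, D:{C} ∩→ {C}; cost 0
[col 2] BDRV: children BDR:{C}, V:{A} ∪→ {A,C}; cost 1
[col 2] BDRVY: children BDRV:{A,C}, Y:{C} ∩→ {C}; cost 0
[col 3] BR: children B:{T}, R:{T} ∩→ {T}; cost 0
[col 3] BDR: children BR:{T}, D:{C} ∪→ {C,T}; cost 1
[col 3] BDRV: children BDR:{C,T}, V:{G} ∪→ {C,G,T}; cost 1
[col 3] BDRVY: children BDRV:{C,G,T}, Y:{T} ∩→ {T}; cost 0
per-site changes: [3, 3, 2, 2]; total = 10

10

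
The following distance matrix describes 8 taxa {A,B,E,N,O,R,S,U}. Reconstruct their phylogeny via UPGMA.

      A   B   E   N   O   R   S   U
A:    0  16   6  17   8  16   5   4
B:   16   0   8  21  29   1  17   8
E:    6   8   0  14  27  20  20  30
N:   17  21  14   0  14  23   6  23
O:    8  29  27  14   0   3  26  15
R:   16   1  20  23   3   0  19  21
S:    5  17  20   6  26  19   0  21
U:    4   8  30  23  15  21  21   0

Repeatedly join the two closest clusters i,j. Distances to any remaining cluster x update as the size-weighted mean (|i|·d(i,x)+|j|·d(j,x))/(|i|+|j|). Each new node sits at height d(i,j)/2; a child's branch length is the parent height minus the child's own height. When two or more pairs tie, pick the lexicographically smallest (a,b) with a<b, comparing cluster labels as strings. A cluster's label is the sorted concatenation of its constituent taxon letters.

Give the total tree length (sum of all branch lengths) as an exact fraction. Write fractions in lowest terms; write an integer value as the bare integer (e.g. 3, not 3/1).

1. join B+R (d=1) ⇒ BR; edges |B|=1/2, |R|=1/2
  updated: d(A,BR)=16, d(BR,E)=14, d(BR,N)=22, d(BR,O)=16, d(BR,S)=18, d(BR,U)=29/2
2. join A+U (d=4) ⇒ AU; edges |A|=2, |U|=2
  updated: d(AU,BR)=61/4, d(AU,E)=18, d(AU,N)=20, d(AU,O)=23/2, d(AU,S)=13
3. join N+S (d=6) ⇒ NS; edges |N|=3, |S|=3
  updated: d(AU,NS)=33/2, d(BR,NS)=20, d(E,NS)=17, d(NS,O)=20
4. join AU+O (d=23/2) ⇒ AOU; edges |AU|=15/4, |O|=23/4
  updated: d(AOU,BR)=31/2, d(AOU,E)=21, d(AOU,NS)=53/3
5. join BR+E (d=14) ⇒ BER; edges |BR|=13/2, |E|=7
  updated: d(AOU,BER)=52/3, d(BER,NS)=19
6. join AOU+BER (d=52/3) ⇒ ABEORU; edges |AOU|=35/12, |BER|=5/3
  updated: d(ABEORU,NS)=55/3
7. join ABEORU+NS (d=55/3) ⇒ ABENORSU; edges |ABEORU|=1/2, |NS|=37/6
final tree: ((((A:2,U:2):15/4,O:23/4):35/12,((B:1/2,R:1/2):13/2,E:7):5/3):1/2,(N:3,S:3):37/6)
total length: 181/4

181/4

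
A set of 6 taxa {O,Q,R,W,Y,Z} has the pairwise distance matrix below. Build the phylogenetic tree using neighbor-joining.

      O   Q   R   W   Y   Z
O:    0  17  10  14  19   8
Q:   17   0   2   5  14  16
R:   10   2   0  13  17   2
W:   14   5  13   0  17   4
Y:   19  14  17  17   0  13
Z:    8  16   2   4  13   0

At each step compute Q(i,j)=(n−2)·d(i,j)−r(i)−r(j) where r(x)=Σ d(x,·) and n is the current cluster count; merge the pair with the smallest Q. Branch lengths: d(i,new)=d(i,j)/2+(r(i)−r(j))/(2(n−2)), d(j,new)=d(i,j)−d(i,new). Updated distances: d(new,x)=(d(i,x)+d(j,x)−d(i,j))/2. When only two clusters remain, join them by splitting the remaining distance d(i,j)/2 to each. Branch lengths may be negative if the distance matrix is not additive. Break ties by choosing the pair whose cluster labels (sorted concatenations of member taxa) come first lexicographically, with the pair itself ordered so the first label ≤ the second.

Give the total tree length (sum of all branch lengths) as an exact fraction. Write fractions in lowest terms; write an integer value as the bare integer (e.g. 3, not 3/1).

step 1: merge (Q,R) at d=2, Q=-90; branch lengths Q→9/4, R→-1/4; new cluster QR
  updated: d(O,QR)=25/2, d(QR,W)=8, d(QR,Y)=29/2, d(QR,Z)=8
step 2: merge (W,Z) at d=4, Q=-64; branch lengths W→11/3, Z→1/3; new cluster WZ
  updated: d(O,WZ)=9, d(QR,WZ)=6, d(WZ,Y)=13
step 3: merge (O,WZ) at d=9, Q=-101/2; branch lengths O→61/8, WZ→11/8; new cluster OWZ
  updated: d(OWZ,QR)=19/4, d(OWZ,Y)=23/2
step 4: merge (OWZ,QR) at d=19/4, Q=-123/4; branch lengths OWZ→7/8, QR→31/8; new cluster OQRWZ
  updated: d(OQRWZ,Y)=85/8
step 5: merge (OQRWZ,Y) at d=85/8; branch lengths OQRWZ→85/16, Y→85/16; new cluster OQRWYZ
final tree: (((O:61/8,(W:11/3,Z:1/3):11/8):7/8,(Q:9/4,R:-1/4):31/8):85/16,Y:85/16)
total length: 243/8

243/8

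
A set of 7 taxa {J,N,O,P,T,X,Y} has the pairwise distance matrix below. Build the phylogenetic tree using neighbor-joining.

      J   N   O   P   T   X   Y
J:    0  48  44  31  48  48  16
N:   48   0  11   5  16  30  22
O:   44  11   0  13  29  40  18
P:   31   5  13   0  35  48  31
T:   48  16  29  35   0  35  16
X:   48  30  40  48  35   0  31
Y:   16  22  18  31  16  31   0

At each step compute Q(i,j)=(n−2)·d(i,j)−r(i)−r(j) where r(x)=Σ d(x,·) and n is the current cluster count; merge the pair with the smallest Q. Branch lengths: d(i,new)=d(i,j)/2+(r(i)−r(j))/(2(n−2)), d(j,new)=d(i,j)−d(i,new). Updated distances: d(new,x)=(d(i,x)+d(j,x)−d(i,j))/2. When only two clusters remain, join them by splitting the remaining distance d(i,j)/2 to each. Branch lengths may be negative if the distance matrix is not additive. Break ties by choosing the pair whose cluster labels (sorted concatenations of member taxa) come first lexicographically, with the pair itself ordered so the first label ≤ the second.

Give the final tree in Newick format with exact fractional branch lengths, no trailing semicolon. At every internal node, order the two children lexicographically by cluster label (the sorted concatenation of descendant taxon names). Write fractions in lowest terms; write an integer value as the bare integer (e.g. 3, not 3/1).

((((J:181/10,Y:-21/10):73/8,X:179/8):5/4,((N:-15/8,P:55/8):37/12,O:77/12):35/4):25/4,T:25/4)

1. join J+Y (d=16, Q=-289) ⇒ JY; edges |J|=181/10, |Y|=-21/10
  updated: d(JY,N)=27, d(JY,O)=23, d(JY,P)=23, d(JY,T)=24, d(JY,X)=63/2
2. join N+P (d=5, Q=-193) ⇒ NP; edges |N|=-15/8, |P|=55/8
  updated: d(JY,NP)=45/2, d(NP,O)=19/2, d(NP,T)=23, d(NP,X)=73/2
3. join NP+O (d=19/2, Q=-329/2) ⇒ NOP; edges |NP|=37/12, |O|=77/12
  updated: d(JY,NOP)=18, d(NOP,T)=85/4, d(NOP,X)=67/2
4. join JY+X (d=63/2, Q=-221/2) ⇒ JXY; edges |JY|=73/8, |X|=179/8
  updated: d(JXY,NOP)=10, d(JXY,T)=55/4
5. join JXY+NOP (d=10, Q=-45) ⇒ JNOPXY; edges |JXY|=5/4, |NOP|=35/4
  updated: d(JNOPXY,T)=25/2
6. join JNOPXY+T (d=25/2) ⇒ JNOPTXY; edges |JNOPXY|=25/4, |T|=25/4
final tree: ((((J:181/10,Y:-21/10):73/8,X:179/8):5/4,((N:-15/8,P:55/8):37/12,O:77/12):35/4):25/4,T:25/4)
total length: 169/2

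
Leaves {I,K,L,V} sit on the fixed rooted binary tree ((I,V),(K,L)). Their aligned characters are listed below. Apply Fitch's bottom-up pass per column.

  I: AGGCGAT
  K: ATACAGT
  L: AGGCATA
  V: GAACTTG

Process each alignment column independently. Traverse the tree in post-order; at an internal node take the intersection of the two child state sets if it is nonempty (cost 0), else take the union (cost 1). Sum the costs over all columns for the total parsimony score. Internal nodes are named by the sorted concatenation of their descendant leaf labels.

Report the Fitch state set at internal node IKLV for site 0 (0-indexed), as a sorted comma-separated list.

[col 0] IV: children I:{A}, V:{G} ∪→ {A,G}; cost 1
[col 0] KL: children K:{A}, L:{A} ∩→ {A}; cost 0
[col 0] IKLV: children IV:{A,G}, KL:{A} ∩→ {A}; cost 0
[col 1] IV: children I:{G}, V:{A} ∪→ {A,G}; cost 1
[col 1] KL: children K:{T}, L:{G} ∪→ {G,T}; cost 1
[col 1] IKLV: children IV:{A,G}, KL:{G,T} ∩→ {G}; cost 0
[col 2] IV: children I:{G}, V:{A} ∪→ {A,G}; cost 1
[col 2] KL: children K:{A}, L:{G} ∪→ {A,G}; cost 1
[col 2] IKLV: children IV:{A,G}, KL:{A,G} ∩→ {A,G}; cost 0
[col 3] IV: children I:{C}, V:{C} ∩→ {C}; cost 0
[col 3] KL: children K:{C}, L:{C} ∩→ {C}; cost 0
[col 3] IKLV: children IV:{C}, KL:{C} ∩→ {C}; cost 0
[col 4] IV: children I:{G}, V:{T} ∪→ {G,T}; cost 1
[col 4] KL: children K:{A}, L:{A} ∩→ {A}; cost 0
[col 4] IKLV: children IV:{G,T}, KL:{A} ∪→ {A,G,T}; cost 1
[col 5] IV: children I:{A}, V:{T} ∪→ {A,T}; cost 1
[col 5] KL: children K:{G}, L:{T} ∪→ {G,T}; cost 1
[col 5] IKLV: children IV:{A,T}, KL:{G,T} ∩→ {T}; cost 0
[col 6] IV: children I:{T}, V:{G} ∪→ {G,T}; cost 1
[col 6] KL: children K:{T}, L:{A} ∪→ {A,T}; cost 1
[col 6] IKLV: children IV:{G,T}, KL:{A,T} ∩→ {T}; cost 0
per-site changes: [1, 2, 2, 0, 2, 2, 2]; total = 11

A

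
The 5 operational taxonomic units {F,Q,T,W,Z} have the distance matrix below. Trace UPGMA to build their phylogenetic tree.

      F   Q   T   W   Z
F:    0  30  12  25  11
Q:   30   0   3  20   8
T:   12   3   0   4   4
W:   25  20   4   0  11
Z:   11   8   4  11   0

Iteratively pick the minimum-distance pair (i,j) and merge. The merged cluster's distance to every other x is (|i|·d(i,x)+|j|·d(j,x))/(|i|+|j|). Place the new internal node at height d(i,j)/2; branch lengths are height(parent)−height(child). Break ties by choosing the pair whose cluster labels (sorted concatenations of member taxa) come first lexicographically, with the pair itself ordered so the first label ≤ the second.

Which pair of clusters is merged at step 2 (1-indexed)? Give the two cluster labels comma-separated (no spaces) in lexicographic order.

step 1: merge (Q,T) at d=3; branch lengths Q→3/2, T→3/2; new cluster QT
  updated: d(F,QT)=21, d(QT,W)=12, d(QT,Z)=6
step 2: merge (QT,Z) at d=6; branch lengths QT→3/2, Z→3; new cluster QTZ
  updated: d(F,QTZ)=53/3, d(QTZ,W)=35/3
step 3: merge (QTZ,W) at d=35/3; branch lengths QTZ→17/6, W→35/6; new cluster QTWZ
  updated: d(F,QTWZ)=39/2
step 4: merge (F,QTWZ) at d=39/2; branch lengths F→39/4, QTWZ→47/12; new cluster FQTWZ
final tree: (F:39/4,(((Q:3/2,T:3/2):3/2,Z:3):17/6,W:35/6):47/12)
total length: 179/6

QT,Z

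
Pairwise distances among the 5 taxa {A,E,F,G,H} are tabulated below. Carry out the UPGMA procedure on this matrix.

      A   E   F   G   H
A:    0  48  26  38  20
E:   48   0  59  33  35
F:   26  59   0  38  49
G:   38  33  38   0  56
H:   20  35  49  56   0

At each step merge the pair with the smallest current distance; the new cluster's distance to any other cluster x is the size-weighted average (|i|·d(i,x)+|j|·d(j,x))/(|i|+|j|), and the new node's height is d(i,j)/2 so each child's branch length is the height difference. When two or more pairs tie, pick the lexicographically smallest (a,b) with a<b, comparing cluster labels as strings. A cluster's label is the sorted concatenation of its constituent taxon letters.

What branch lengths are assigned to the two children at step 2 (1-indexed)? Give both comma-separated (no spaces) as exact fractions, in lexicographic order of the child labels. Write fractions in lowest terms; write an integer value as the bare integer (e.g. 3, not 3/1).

33/2,33/2

iteration 1: select A,H (d=20); attach at lengths (10, 10); label the merged cluster AH
  updated: d(AH,E)=83/2, d(AH,F)=75/2, d(AH,G)=47
iteration 2: select E,G (d=33); attach at lengths (33/2, 33/2); label the merged cluster EG
  updated: d(AH,EG)=177/4, d(EG,F)=97/2
iteration 3: select AH,F (d=75/2); attach at lengths (35/4, 75/4); label the merged cluster AFH
  updated: d(AFH,EG)=137/3
iteration 4: select AFH,EG (d=137/3); attach at lengths (49/12, 19/3); label the merged cluster AEFGH
final tree: (((A:10,H:10):35/4,F:75/4):49/12,(E:33/2,G:33/2):19/3)
total length: 1091/12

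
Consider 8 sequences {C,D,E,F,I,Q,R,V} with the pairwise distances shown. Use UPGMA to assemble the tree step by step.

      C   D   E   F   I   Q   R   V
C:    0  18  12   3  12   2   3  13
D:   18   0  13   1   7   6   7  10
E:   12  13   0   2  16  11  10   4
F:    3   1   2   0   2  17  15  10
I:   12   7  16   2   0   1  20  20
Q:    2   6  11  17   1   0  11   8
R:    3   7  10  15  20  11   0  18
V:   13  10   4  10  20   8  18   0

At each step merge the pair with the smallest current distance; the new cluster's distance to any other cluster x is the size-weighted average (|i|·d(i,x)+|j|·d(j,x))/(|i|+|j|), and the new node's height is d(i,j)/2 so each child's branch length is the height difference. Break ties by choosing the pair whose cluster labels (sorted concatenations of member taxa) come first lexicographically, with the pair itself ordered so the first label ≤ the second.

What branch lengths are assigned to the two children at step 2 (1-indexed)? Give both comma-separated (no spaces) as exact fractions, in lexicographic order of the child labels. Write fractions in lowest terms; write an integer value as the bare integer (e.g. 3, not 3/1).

iteration 1: select D,F (d=1); attach at lengths (1/2, 1/2); label the merged cluster DF
  updated: d(C,DF)=21/2, d(DF,E)=15/2, d(DF,I)=9/2, d(DF,Q)=23/2, d(DF,R)=11, d(DF,V)=10
iteration 2: select I,Q (d=1); attach at lengths (1/2, 1/2); label the merged cluster IQ
  updated: d(C,IQ)=7, d(DF,IQ)=8, d(E,IQ)=27/2, d(IQ,R)=31/2, d(IQ,V)=14
iteration 3: select C,R (d=3); attach at lengths (3/2, 3/2); label the merged cluster CR
  updated: d(CR,DF)=43/4, d(CR,E)=11, d(CR,IQ)=45/4, d(CR,V)=31/2
iteration 4: select E,V (d=4); attach at lengths (2, 2); label the merged cluster EV
  updated: d(CR,EV)=53/4, d(DF,EV)=35/4, d(EV,IQ)=55/4
iteration 5: select DF,IQ (d=8); attach at lengths (7/2, 7/2); label the merged cluster DFIQ
  updated: d(CR,DFIQ)=11, d(DFIQ,EV)=45/4
iteration 6: select CR,DFIQ (d=11); attach at lengths (4, 3/2); label the merged cluster CDFIQR
  updated: d(CDFIQR,EV)=143/12
iteration 7: select CDFIQR,EV (d=143/12); attach at lengths (11/24, 95/24); label the merged cluster CDEFIQRV
final tree: (((C:3/2,R:3/2):4,((D:1/2,F:1/2):7/2,(I:1/2,Q:1/2):7/2):3/2):11/24,(E:2,V:2):95/24)
total length: 311/12

1/2,1/2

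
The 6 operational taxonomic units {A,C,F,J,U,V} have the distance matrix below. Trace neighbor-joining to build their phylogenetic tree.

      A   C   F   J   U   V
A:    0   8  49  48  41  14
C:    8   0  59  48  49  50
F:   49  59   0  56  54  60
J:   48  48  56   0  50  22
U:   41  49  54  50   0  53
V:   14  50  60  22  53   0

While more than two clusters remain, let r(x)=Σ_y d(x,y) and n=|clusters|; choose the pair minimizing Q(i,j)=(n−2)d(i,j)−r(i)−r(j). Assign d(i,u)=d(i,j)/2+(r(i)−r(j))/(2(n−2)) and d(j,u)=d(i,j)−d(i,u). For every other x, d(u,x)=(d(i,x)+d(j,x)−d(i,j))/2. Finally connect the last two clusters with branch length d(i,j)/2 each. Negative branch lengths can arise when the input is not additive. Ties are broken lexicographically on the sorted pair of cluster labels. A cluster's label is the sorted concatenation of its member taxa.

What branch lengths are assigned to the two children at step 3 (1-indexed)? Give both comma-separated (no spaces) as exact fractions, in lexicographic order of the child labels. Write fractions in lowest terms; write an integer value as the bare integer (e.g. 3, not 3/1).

step 1: merge (A,C) at d=8, Q=-342; branch lengths A→-11/4, C→43/4; new cluster AC
  updated: d(AC,F)=50, d(AC,J)=44, d(AC,U)=41, d(AC,V)=28
step 2: merge (J,V) at d=22, Q=-269; branch lengths J→25/2, V→19/2; new cluster JV
  updated: d(AC,JV)=25, d(F,JV)=47, d(JV,U)=81/2
step 3: merge (AC,JV) at d=25, Q=-357/2; branch lengths AC→107/8, JV→93/8; new cluster ACJV
  updated: d(ACJV,F)=36, d(ACJV,U)=113/4
step 4: merge (ACJV,F) at d=36, Q=-473/4; branch lengths ACJV→41/8, F→247/8; new cluster ACFJV
  updated: d(ACFJV,U)=185/8
step 5: merge (ACFJV,U) at d=185/8; branch lengths ACFJV→185/16, U→185/16; new cluster ACFJUV
final tree: ((((A:-11/4,C:43/4):107/8,(J:25/2,V:19/2):93/8):41/8,F:247/8):185/16,U:185/16)
total length: 913/8

107/8,93/8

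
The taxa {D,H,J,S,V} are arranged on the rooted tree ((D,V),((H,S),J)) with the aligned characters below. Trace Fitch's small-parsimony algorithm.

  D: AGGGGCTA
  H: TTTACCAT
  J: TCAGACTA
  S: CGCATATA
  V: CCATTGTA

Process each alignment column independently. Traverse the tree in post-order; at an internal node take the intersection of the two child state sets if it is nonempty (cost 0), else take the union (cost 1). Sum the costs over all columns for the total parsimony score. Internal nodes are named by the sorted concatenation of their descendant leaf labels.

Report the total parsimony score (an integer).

18

DV@0: {A} ∪ {C} = {A,C} (union, +1)
HS@0: {T} ∪ {C} = {C,T} (union, +1)
HJS@0: {C,T} ∩ {T} = {T} (intersection, +0)
DHJSV@0: {A,C} ∪ {T} = {A,C,T} (union, +1)
DV@1: {G} ∪ {C} = {C,G} (union, +1)
HS@1: {T} ∪ {G} = {G,T} (union, +1)
HJS@1: {G,T} ∪ {C} = {C,G,T} (union, +1)
DHJSV@1: {C,G} ∩ {C,G,T} = {C,G} (intersection, +0)
DV@2: {G} ∪ {A} = {A,G} (union, +1)
HS@2: {T} ∪ {C} = {C,T} (union, +1)
HJS@2: {C,T} ∪ {A} = {A,C,T} (union, +1)
DHJSV@2: {A,G} ∩ {A,C,T} = {A} (intersection, +0)
DV@3: {G} ∪ {T} = {G,T} (union, +1)
HS@3: {A} ∩ {A} = {A} (intersection, +0)
HJS@3: {A} ∪ {G} = {A,G} (union, +1)
DHJSV@3: {G,T} ∩ {A,G} = {G} (intersection, +0)
DV@4: {G} ∪ {T} = {G,T} (union, +1)
HS@4: {C} ∪ {T} = {C,T} (union, +1)
HJS@4: {C,T} ∪ {A} = {A,C,T} (union, +1)
DHJSV@4: {G,T} ∩ {A,C,T} = {T} (intersection, +0)
DV@5: {C} ∪ {G} = {C,G} (union, +1)
HS@5: {C} ∪ {A} = {A,C} (union, +1)
HJS@5: {A,C} ∩ {C} = {C} (intersection, +0)
DHJSV@5: {C,G} ∩ {C} = {C} (intersection, +0)
DV@6: {T} ∩ {T} = {T} (intersection, +0)
HS@6: {A} ∪ {T} = {A,T} (union, +1)
HJS@6: {A,T} ∩ {T} = {T} (intersection, +0)
DHJSV@6: {T} ∩ {T} = {T} (intersection, +0)
DV@7: {A} ∩ {A} = {A} (intersection, +0)
HS@7: {T} ∪ {A} = {A,T} (union, +1)
HJS@7: {A,T} ∩ {A} = {A} (intersection, +0)
DHJSV@7: {A} ∩ {A} = {A} (intersection, +0)
per-site changes: [3, 3, 3, 2, 3, 2, 1, 1]; total = 18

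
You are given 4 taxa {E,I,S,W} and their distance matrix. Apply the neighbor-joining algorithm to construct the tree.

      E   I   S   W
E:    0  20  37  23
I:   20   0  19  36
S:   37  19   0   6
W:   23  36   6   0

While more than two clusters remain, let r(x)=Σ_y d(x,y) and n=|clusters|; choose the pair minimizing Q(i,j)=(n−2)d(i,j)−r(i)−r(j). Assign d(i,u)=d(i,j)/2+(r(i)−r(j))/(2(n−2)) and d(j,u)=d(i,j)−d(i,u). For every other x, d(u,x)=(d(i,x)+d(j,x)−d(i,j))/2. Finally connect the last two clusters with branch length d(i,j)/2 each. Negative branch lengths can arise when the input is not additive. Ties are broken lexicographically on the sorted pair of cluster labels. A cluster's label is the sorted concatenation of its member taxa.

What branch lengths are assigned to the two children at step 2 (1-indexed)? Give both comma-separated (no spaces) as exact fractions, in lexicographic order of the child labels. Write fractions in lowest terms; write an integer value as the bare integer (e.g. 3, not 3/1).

63/4,9/4

step 1: merge (E,I) at d=20, Q=-115; branch lengths E→45/4, I→35/4; new cluster EI
  updated: d(EI,S)=18, d(EI,W)=39/2
step 2: merge (EI,S) at d=18, Q=-87/2; branch lengths EI→63/4, S→9/4; new cluster EIS
  updated: d(EIS,W)=15/4
step 3: merge (EIS,W) at d=15/4; branch lengths EIS→15/8, W→15/8; new cluster EISW
final tree: (((E:45/4,I:35/4):63/4,S:9/4):15/8,W:15/8)
total length: 167/4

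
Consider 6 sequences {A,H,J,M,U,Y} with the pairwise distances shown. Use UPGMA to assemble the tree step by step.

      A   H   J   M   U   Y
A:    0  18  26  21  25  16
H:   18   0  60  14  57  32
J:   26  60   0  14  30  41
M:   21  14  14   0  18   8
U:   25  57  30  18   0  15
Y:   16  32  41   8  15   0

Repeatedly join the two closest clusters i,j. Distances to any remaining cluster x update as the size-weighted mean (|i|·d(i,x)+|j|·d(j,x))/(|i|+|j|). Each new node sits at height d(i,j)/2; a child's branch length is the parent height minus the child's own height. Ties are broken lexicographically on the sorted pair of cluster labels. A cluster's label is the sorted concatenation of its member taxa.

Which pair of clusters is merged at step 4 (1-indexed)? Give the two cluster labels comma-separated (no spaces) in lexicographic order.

iteration 1: select M,Y (d=8); attach at lengths (4, 4); label the merged cluster MY
  updated: d(A,MY)=37/2, d(H,MY)=23, d(J,MY)=55/2, d(MY,U)=33/2
iteration 2: select MY,U (d=33/2); attach at lengths (17/4, 33/4); label the merged cluster MUY
  updated: d(A,MUY)=62/3, d(H,MUY)=103/3, d(J,MUY)=85/3
iteration 3: select A,H (d=18); attach at lengths (9, 9); label the merged cluster AH
  updated: d(AH,J)=43, d(AH,MUY)=55/2
iteration 4: select AH,MUY (d=55/2); attach at lengths (19/4, 11/2); label the merged cluster AHMUY
  updated: d(AHMUY,J)=171/5
iteration 5: select AHMUY,J (d=171/5); attach at lengths (67/20, 171/10); label the merged cluster AHJMUY
final tree: (((A:9,H:9):19/4,((M:4,Y:4):17/4,U:33/4):11/2):67/20,J:171/10)
total length: 346/5

AH,MUY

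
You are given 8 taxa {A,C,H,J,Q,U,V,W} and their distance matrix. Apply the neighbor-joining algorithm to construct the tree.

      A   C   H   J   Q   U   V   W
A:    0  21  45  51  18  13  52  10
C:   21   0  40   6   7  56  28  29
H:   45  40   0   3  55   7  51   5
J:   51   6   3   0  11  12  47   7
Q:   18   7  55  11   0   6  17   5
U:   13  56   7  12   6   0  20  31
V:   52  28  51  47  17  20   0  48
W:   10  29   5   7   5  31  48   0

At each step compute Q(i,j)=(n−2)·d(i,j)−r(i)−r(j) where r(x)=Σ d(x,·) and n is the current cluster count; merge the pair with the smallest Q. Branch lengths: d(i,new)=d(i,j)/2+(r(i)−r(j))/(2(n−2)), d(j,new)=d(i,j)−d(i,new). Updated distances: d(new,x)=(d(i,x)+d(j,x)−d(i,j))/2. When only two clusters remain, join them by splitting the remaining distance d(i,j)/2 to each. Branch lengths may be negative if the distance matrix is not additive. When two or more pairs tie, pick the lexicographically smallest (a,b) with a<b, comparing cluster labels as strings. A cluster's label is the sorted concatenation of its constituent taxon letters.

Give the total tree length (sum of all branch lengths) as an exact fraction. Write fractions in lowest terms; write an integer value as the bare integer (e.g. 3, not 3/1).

step 1: merge (H,J) at d=3, Q=-325; branch lengths H→29/4, J→-17/4; new cluster HJ
  updated: d(A,HJ)=93/2, d(C,HJ)=43/2, d(HJ,Q)=63/2, d(HJ,U)=8, d(HJ,V)=95/2, d(HJ,W)=9/2
step 2: merge (HJ,W) at d=9/2, Q=-529/2; branch lengths HJ→109/20, W→-19/20; new cluster HJW
  updated: d(A,HJW)=26, d(C,HJW)=23, d(HJW,Q)=16, d(HJW,U)=69/4, d(HJW,V)=91/2
step 3: merge (U,V) at d=20, Q=-779/4; branch lengths U→119/32, V→521/32; new cluster UV
  updated: d(A,UV)=45/2, d(C,UV)=32, d(HJW,UV)=171/8, d(Q,UV)=3/2
step 4: merge (Q,UV) at d=3/2, Q=-923/8; branch lengths Q→-81/16, UV→105/16; new cluster QUV
  updated: d(A,QUV)=39/2, d(C,QUV)=75/4, d(HJW,QUV)=287/16
step 5: merge (A,C) at d=21, Q=-349/4; branch lengths A→183/16, C→153/16; new cluster AC
  updated: d(AC,HJW)=14, d(AC,QUV)=69/8
step 6: merge (AC,HJW) at d=14, Q=-649/16; branch lengths AC→75/32, HJW→373/32; new cluster ACHJW
  updated: d(ACHJW,QUV)=201/32
step 7: merge (ACHJW,QUV) at d=201/32; branch lengths ACHJW→201/64, QUV→201/64; new cluster ACHJQUVW
final tree: (((A:183/16,C:153/16):75/32,((H:29/4,J:-17/4):109/20,W:-19/20):373/32):201/64,(Q:-81/16,(U:119/32,V:521/32):105/16):201/64)
total length: 2249/32

2249/32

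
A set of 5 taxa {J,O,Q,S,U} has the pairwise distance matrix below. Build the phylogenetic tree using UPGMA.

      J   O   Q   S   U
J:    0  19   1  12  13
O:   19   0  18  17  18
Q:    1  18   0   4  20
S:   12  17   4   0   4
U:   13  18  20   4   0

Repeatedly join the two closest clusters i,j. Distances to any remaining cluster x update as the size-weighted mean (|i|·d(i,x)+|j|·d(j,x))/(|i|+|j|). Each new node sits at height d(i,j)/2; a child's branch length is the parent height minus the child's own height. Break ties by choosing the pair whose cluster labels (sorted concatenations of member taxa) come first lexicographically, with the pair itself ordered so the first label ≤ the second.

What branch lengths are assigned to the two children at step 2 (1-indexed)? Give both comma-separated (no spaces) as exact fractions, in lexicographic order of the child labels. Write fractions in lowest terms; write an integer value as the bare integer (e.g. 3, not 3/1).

2,2

1. join J+Q (d=1) ⇒ JQ; edges |J|=1/2, |Q|=1/2
  updated: d(JQ,O)=37/2, d(JQ,S)=8, d(JQ,U)=33/2
2. join S+U (d=4) ⇒ SU; edges |S|=2, |U|=2
  updated: d(JQ,SU)=49/4, d(O,SU)=35/2
3. join JQ+SU (d=49/4) ⇒ JQSU; edges |JQ|=45/8, |SU|=33/8
  updated: d(JQSU,O)=18
4. join JQSU+O (d=18) ⇒ JOQSU; edges |JQSU|=23/8, |O|=9
final tree: (((J:1/2,Q:1/2):45/8,(S:2,U:2):33/8):23/8,O:9)
total length: 213/8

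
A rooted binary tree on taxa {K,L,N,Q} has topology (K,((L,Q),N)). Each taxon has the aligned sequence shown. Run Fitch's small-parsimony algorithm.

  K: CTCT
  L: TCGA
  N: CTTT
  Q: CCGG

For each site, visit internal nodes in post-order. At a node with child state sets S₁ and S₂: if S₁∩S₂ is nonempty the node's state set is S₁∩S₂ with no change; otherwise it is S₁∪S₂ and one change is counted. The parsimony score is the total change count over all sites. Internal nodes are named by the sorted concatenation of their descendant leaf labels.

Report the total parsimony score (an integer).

site 0, node LQ: L={T} ∪ Q={C} → {C,T} (+1)
site 0, node LNQ: LQ={C,T} ∩ N={C} → {C} (+0)
site 0, node KLNQ: K={C} ∩ LNQ={C} → {C} (+0)
site 1, node LQ: L={C} ∩ Q={C} → {C} (+0)
site 1, node LNQ: LQ={C} ∪ N={T} → {C,T} (+1)
site 1, node KLNQ: K={T} ∩ LNQ={C,T} → {T} (+0)
site 2, node LQ: L={G} ∩ Q={G} → {G} (+0)
site 2, node LNQ: LQ={G} ∪ N={T} → {G,T} (+1)
site 2, node KLNQ: K={C} ∪ LNQ={G,T} → {C,G,T} (+1)
site 3, node LQ: L={A} ∪ Q={G} → {A,G} (+1)
site 3, node LNQ: LQ={A,G} ∪ N={T} → {A,G,T} (+1)
site 3, node KLNQ: K={T} ∩ LNQ={A,G,T} → {T} (+0)
per-site changes: [1, 1, 2, 2]; total = 6

6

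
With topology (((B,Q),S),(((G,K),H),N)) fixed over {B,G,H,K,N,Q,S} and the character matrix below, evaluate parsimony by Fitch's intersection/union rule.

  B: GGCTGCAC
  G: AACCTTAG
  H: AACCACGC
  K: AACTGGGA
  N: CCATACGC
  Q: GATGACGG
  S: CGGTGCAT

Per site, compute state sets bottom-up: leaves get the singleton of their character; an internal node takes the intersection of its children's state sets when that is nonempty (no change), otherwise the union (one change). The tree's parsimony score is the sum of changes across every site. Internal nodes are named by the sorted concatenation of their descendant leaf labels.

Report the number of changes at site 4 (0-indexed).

BQ@0: {G} ∩ {G} = {G} (intersection, +0)
BQS@0: {G} ∪ {C} = {C,G} (union, +1)
GK@0: {A} ∩ {A} = {A} (intersection, +0)
GHK@0: {A} ∩ {A} = {A} (intersection, +0)
GHKN@0: {A} ∪ {C} = {A,C} (union, +1)
BGHKNQS@0: {C,G} ∩ {A,C} = {C} (intersection, +0)
BQ@1: {G} ∪ {A} = {A,G} (union, +1)
BQS@1: {A,G} ∩ {G} = {G} (intersection, +0)
GK@1: {A} ∩ {A} = {A} (intersection, +0)
GHK@1: {A} ∩ {A} = {A} (intersection, +0)
GHKN@1: {A} ∪ {C} = {A,C} (union, +1)
BGHKNQS@1: {G} ∪ {A,C} = {A,C,G} (union, +1)
BQ@2: {C} ∪ {T} = {C,T} (union, +1)
BQS@2: {C,T} ∪ {G} = {C,G,T} (union, +1)
GK@2: {C} ∩ {C} = {C} (intersection, +0)
GHK@2: {C} ∩ {C} = {C} (intersection, +0)
GHKN@2: {C} ∪ {A} = {A,C} (union, +1)
BGHKNQS@2: {C,G,T} ∩ {A,C} = {C} (intersection, +0)
BQ@3: {T} ∪ {G} = {G,T} (union, +1)
BQS@3: {G,T} ∩ {T} = {T} (intersection, +0)
GK@3: {C} ∪ {T} = {C,T} (union, +1)
GHK@3: {C,T} ∩ {C} = {C} (intersection, +0)
GHKN@3: {C} ∪ {T} = {C,T} (union, +1)
BGHKNQS@3: {T} ∩ {C,T} = {T} (intersection, +0)
BQ@4: {G} ∪ {A} = {A,G} (union, +1)
BQS@4: {A,G} ∩ {G} = {G} (intersection, +0)
GK@4: {T} ∪ {G} = {G,T} (union, +1)
GHK@4: {G,T} ∪ {A} = {A,G,T} (union, +1)
GHKN@4: {A,G,T} ∩ {A} = {A} (intersection, +0)
BGHKNQS@4: {G} ∪ {A} = {A,G} (union, +1)
BQ@5: {C} ∩ {C} = {C} (intersection, +0)
BQS@5: {C} ∩ {C} = {C} (intersection, +0)
GK@5: {T} ∪ {G} = {G,T} (union, +1)
GHK@5: {G,T} ∪ {C} = {C,G,T} (union, +1)
GHKN@5: {C,G,T} ∩ {C} = {C} (intersection, +0)
BGHKNQS@5: {C} ∩ {C} = {C} (intersection, +0)
BQ@6: {A} ∪ {G} = {A,G} (union, +1)
BQS@6: {A,G} ∩ {A} = {A} (intersection, +0)
GK@6: {A} ∪ {G} = {A,G} (union, +1)
GHK@6: {A,G} ∩ {G} = {G} (intersection, +0)
GHKN@6: {G} ∩ {G} = {G} (intersection, +0)
BGHKNQS@6: {A} ∪ {G} = {A,G} (union, +1)
BQ@7: {C} ∪ {G} = {C,G} (union, +1)
BQS@7: {C,G} ∪ {T} = {C,G,T} (union, +1)
GK@7: {G} ∪ {A} = {A,G} (union, +1)
GHK@7: {A,G} ∪ {C} = {A,C,G} (union, +1)
GHKN@7: {A,C,G} ∩ {C} = {C} (intersection, +0)
BGHKNQS@7: {C,G,T} ∩ {C} = {C} (intersection, +0)
per-site changes: [2, 3, 3, 3, 4, 2, 3, 4]; total = 24

4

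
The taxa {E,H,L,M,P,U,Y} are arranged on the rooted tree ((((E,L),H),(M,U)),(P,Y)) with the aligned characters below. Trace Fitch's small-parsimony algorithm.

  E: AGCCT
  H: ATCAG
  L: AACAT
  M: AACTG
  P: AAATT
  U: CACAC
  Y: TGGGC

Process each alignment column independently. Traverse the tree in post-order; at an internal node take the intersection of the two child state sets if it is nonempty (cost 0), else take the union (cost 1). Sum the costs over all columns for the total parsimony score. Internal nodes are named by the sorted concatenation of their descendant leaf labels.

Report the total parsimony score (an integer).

15

EL@0: {A} ∩ {A} = {A} (intersection, +0)
EHL@0: {A} ∩ {A} = {A} (intersection, +0)
MU@0: {A} ∪ {C} = {A,C} (union, +1)
EHLMU@0: {A} ∩ {A,C} = {A} (intersection, +0)
PY@0: {A} ∪ {T} = {A,T} (union, +1)
EHLMPUY@0: {A} ∩ {A,T} = {A} (intersection, +0)
EL@1: {G} ∪ {A} = {A,G} (union, +1)
EHL@1: {A,G} ∪ {T} = {A,G,T} (union, +1)
MU@1: {A} ∩ {A} = {A} (intersection, +0)
EHLMU@1: {A,G,T} ∩ {A} = {A} (intersection, +0)
PY@1: {A} ∪ {G} = {A,G} (union, +1)
EHLMPUY@1: {A} ∩ {A,G} = {A} (intersection, +0)
EL@2: {C} ∩ {C} = {C} (intersection, +0)
EHL@2: {C} ∩ {C} = {C} (intersection, +0)
MU@2: {C} ∩ {C} = {C} (intersection, +0)
EHLMU@2: {C} ∩ {C} = {C} (intersection, +0)
PY@2: {A} ∪ {G} = {A,G} (union, +1)
EHLMPUY@2: {C} ∪ {A,G} = {A,C,G} (union, +1)
EL@3: {C} ∪ {A} = {A,C} (union, +1)
EHL@3: {A,C} ∩ {A} = {A} (intersection, +0)
MU@3: {T} ∪ {A} = {A,T} (union, +1)
EHLMU@3: {A} ∩ {A,T} = {A} (intersection, +0)
PY@3: {T} ∪ {G} = {G,T} (union, +1)
EHLMPUY@3: {A} ∪ {G,T} = {A,G,T} (union, +1)
EL@4: {T} ∩ {T} = {T} (intersection, +0)
EHL@4: {T} ∪ {G} = {G,T} (union, +1)
MU@4: {G} ∪ {C} = {C,G} (union, +1)
EHLMU@4: {G,T} ∩ {C,G} = {G} (intersection, +0)
PY@4: {T} ∪ {C} = {C,T} (union, +1)
EHLMPUY@4: {G} ∪ {C,T} = {C,G,T} (union, +1)
per-site changes: [2, 3, 2, 4, 4]; total = 15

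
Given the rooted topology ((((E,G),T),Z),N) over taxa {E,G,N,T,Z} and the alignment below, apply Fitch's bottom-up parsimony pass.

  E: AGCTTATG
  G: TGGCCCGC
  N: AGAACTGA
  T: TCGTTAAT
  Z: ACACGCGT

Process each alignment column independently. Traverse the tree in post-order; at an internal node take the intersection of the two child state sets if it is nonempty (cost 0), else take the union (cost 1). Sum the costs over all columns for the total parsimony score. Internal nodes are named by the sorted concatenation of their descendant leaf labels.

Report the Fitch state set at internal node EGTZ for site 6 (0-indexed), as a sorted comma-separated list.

G

[col 0] EG: children E:{A}, G:{T} ∪→ {A,T}; cost 1
[col 0] EGT: children EG:{A,T}, T:{T} ∩→ {T}; cost 0
[col 0] EGTZ: children EGT:{T}, Z:{A} ∪→ {A,T}; cost 1
[col 0] EGNTZ: children EGTZ:{A,T}, N:{A} ∩→ {A}; cost 0
[col 1] EG: children E:{G}, G:{G} ∩→ {G}; cost 0
[col 1] EGT: children EG:{G}, T:{C} ∪→ {C,G}; cost 1
[col 1] EGTZ: children EGT:{C,G}, Z:{C} ∩→ {C}; cost 0
[col 1] EGNTZ: children EGTZ:{C}, N:{G} ∪→ {C,G}; cost 1
[col 2] EG: children E:{C}, G:{G} ∪→ {C,G}; cost 1
[col 2] EGT: children EG:{C,G}, T:{G} ∩→ {G}; cost 0
[col 2] EGTZ: children EGT:{G}, Z:{A} ∪→ {A,G}; cost 1
[col 2] EGNTZ: children EGTZ:{A,G}, N:{A} ∩→ {A}; cost 0
[col 3] EG: children E:{T}, G:{C} ∪→ {C,T}; cost 1
[col 3] EGT: children EG:{C,T}, T:{T} ∩→ {T}; cost 0
[col 3] EGTZ: children EGT:{T}, Z:{C} ∪→ {C,T}; cost 1
[col 3] EGNTZ: children EGTZ:{C,T}, N:{A} ∪→ {A,C,T}; cost 1
[col 4] EG: children E:{T}, G:{C} ∪→ {C,T}; cost 1
[col 4] EGT: children EG:{C,T}, T:{T} ∩→ {T}; cost 0
[col 4] EGTZ: children EGT:{T}, Z:{G} ∪→ {G,T}; cost 1
[col 4] EGNTZ: children EGTZ:{G,T}, N:{C} ∪→ {C,G,T}; cost 1
[col 5] EG: children E:{A}, G:{C} ∪→ {A,C}; cost 1
[col 5] EGT: children EG:{A,C}, T:{A} ∩→ {A}; cost 0
[col 5] EGTZ: children EGT:{A}, Z:{C} ∪→ {A,C}; cost 1
[col 5] EGNTZ: children EGTZ:{A,C}, N:{T} ∪→ {A,C,T}; cost 1
[col 6] EG: children E:{T}, G:{G} ∪→ {G,T}; cost 1
[col 6] EGT: children EG:{G,T}, T:{A} ∪→ {A,G,T}; cost 1
[col 6] EGTZ: children EGT:{A,G,T}, Z:{G} ∩→ {G}; cost 0
[col 6] EGNTZ: children EGTZ:{G}, N:{G} ∩→ {G}; cost 0
[col 7] EG: children E:{G}, G:{C} ∪→ {C,G}; cost 1
[col 7] EGT: children EG:{C,G}, T:{T} ∪→ {C,G,T}; cost 1
[col 7] EGTZ: children EGT:{C,G,T}, Z:{T} ∩→ {T}; cost 0
[col 7] EGNTZ: children EGTZ:{T}, N:{A} ∪→ {A,T}; cost 1
per-site changes: [2, 2, 2, 3, 3, 3, 2, 3]; total = 20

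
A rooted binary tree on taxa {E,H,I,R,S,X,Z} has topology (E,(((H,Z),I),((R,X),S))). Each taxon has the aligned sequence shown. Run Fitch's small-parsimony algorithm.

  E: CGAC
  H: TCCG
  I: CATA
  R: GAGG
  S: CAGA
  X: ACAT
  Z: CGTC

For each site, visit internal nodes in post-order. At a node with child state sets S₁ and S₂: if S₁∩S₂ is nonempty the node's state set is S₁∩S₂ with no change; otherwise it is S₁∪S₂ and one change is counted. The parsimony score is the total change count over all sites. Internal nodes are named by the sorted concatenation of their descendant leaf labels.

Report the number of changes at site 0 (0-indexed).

3

[col 0] HZ: children H:{T}, Z:{C} ∪→ {C,T}; cost 1
[col 0] HIZ: children HZ:{C,T}, I:{C} ∩→ {C}; cost 0
[col 0] RX: children R:{G}, X:{A} ∪→ {A,G}; cost 1
[col 0] RSX: children RX:{A,G}, S:{C} ∪→ {A,C,G}; cost 1
[col 0] HIRSXZ: children HIZ:{C}, RSX:{A,C,G} ∩→ {C}; cost 0
[col 0] EHIRSXZ: children E:{C}, HIRSXZ:{C} ∩→ {C}; cost 0
[col 1] HZ: children H:{C}, Z:{G} ∪→ {C,G}; cost 1
[col 1] HIZ: children HZ:{C,G}, I:{A} ∪→ {A,C,G}; cost 1
[col 1] RX: children R:{A}, X:{C} ∪→ {A,C}; cost 1
[col 1] RSX: children RX:{A,C}, S:{A} ∩→ {A}; cost 0
[col 1] HIRSXZ: children HIZ:{A,C,G}, RSX:{A} ∩→ {A}; cost 0
[col 1] EHIRSXZ: children E:{G}, HIRSXZ:{A} ∪→ {A,G}; cost 1
[col 2] HZ: children H:{C}, Z:{T} ∪→ {C,T}; cost 1
[col 2] HIZ: children HZ:{C,T}, I:{T} ∩→ {T}; cost 0
[col 2] RX: children R:{G}, X:{A} ∪→ {A,G}; cost 1
[col 2] RSX: children RX:{A,G}, S:{G} ∩→ {G}; cost 0
[col 2] HIRSXZ: children HIZ:{T}, RSX:{G} ∪→ {G,T}; cost 1
[col 2] EHIRSXZ: children E:{A}, HIRSXZ:{G,T} ∪→ {A,G,T}; cost 1
[col 3] HZ: children H:{G}, Z:{C} ∪→ {C,G}; cost 1
[col 3] HIZ: children HZ:{C,G}, I:{A} ∪→ {A,C,G}; cost 1
[col 3] RX: children R:{G}, X:{T} ∪→ {G,T}; cost 1
[col 3] RSX: children RX:{G,T}, S:{A} ∪→ {A,G,T}; cost 1
[col 3] HIRSXZ: children HIZ:{A,C,G}, RSX:{A,G,T} ∩→ {A,G}; cost 0
[col 3] EHIRSXZ: children E:{C}, HIRSXZ:{A,G} ∪→ {A,C,G}; cost 1
per-site changes: [3, 4, 4, 5]; total = 16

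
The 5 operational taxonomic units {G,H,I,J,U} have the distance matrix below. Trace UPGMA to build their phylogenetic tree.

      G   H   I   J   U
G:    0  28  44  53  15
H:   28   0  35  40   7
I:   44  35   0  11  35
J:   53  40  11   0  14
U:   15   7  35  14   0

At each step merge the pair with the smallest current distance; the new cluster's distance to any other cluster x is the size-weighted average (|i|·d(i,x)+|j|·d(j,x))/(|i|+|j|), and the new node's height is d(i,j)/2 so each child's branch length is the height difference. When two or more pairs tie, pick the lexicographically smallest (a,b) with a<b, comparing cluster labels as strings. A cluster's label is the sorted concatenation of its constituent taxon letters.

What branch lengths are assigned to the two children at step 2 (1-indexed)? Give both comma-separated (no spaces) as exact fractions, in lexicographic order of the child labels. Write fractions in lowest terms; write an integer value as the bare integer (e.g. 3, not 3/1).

11/2,11/2

iteration 1: select H,U (d=7); attach at lengths (7/2, 7/2); label the merged cluster HU
  updated: d(G,HU)=43/2, d(HU,I)=35, d(HU,J)=27
iteration 2: select I,J (d=11); attach at lengths (11/2, 11/2); label the merged cluster IJ
  updated: d(G,IJ)=97/2, d(HU,IJ)=31
iteration 3: select G,HU (d=43/2); attach at lengths (43/4, 29/4); label the merged cluster GHU
  updated: d(GHU,IJ)=221/6
iteration 4: select GHU,IJ (d=221/6); attach at lengths (23/3, 155/12); label the merged cluster GHIJU
final tree: ((G:43/4,(H:7/2,U:7/2):29/4):23/3,(I:11/2,J:11/2):155/12)
total length: 679/12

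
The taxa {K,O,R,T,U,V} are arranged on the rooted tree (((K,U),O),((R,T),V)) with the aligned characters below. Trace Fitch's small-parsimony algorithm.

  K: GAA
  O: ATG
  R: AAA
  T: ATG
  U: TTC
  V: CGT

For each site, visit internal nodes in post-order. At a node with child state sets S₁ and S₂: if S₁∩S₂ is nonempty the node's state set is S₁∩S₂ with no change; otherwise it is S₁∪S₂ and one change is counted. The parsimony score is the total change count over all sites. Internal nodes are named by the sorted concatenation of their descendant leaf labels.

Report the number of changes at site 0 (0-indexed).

site 0, node KU: K={G} ∪ U={T} → {G,T} (+1)
site 0, node KOU: KU={G,T} ∪ O={A} → {A,G,T} (+1)
site 0, node RT: R={A} ∩ T={A} → {A} (+0)
site 0, node RTV: RT={A} ∪ V={C} → {A,C} (+1)
site 0, node KORTUV: KOU={A,G,T} ∩ RTV={A,C} → {A} (+0)
site 1, node KU: K={A} ∪ U={T} → {A,T} (+1)
site 1, node KOU: KU={A,T} ∩ O={T} → {T} (+0)
site 1, node RT: R={A} ∪ T={T} → {A,T} (+1)
site 1, node RTV: RT={A,T} ∪ V={G} → {A,G,T} (+1)
site 1, node KORTUV: KOU={T} ∩ RTV={A,G,T} → {T} (+0)
site 2, node KU: K={A} ∪ U={C} → {A,C} (+1)
site 2, node KOU: KU={A,C} ∪ O={G} → {A,C,G} (+1)
site 2, node RT: R={A} ∪ T={G} → {A,G} (+1)
site 2, node RTV: RT={A,G} ∪ V={T} → {A,G,T} (+1)
site 2, node KORTUV: KOU={A,C,G} ∩ RTV={A,G,T} → {A,G} (+0)
per-site changes: [3, 3, 4]; total = 10

3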